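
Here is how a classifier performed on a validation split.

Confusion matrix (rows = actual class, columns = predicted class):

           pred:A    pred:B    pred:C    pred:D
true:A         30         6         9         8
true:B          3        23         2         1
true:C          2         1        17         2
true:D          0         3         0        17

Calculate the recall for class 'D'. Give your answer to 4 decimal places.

Take TP from the diagonal, FP from the rest of the 'D' prediction marginal, FN from the rest of the 'D' actual marginal.
recall = TP/(TP+FN).
D: TP=17, FN=0+3+0=3 → 17/20 = 0.85000

0.8500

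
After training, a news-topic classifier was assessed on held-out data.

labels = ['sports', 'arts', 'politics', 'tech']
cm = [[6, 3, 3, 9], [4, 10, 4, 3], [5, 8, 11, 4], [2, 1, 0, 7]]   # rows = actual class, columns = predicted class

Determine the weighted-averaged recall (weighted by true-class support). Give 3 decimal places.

0.425

Per-class recall (TP/(TP+FN)):
  sports: TP=6, FN=3+3+9=15 → 6/21 = 0.2857
  arts: TP=10, FN=4+4+3=11 → 10/21 = 0.4762
  politics: TP=11, FN=5+8+4=17 → 11/28 = 0.3929
  tech: TP=7, FN=2+1+0=3 → 7/10 = 0.7000
Weighted-recall = Σ (supportᵢ/N)·recallᵢ with N=80: (21/80)·0.2857 + (21/80)·0.4762 + (28/80)·0.3929 + (10/80)·0.7000 = 0.425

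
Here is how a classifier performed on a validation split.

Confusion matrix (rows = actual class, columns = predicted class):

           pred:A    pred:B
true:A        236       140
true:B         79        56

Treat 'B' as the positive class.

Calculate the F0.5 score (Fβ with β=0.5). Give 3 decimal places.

Fβ = (1+β²)·TP / ((1+β²)·TP + β²·FN + FP), with β²=1/4
= 1.25·56 / (1.25·56 + 0.25·79 + 140) = 0.305

0.305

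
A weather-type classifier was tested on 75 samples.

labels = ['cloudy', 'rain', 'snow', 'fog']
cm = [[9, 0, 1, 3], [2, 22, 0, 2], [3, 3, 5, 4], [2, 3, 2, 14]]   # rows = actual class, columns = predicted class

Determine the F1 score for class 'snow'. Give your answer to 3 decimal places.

Treat 'snow' as positive and all other classes as negative.
F1 score = 2·TP/(2·TP+FP+FN).
snow: TP=5, FP=1+0+2=3, FN=3+3+4=10 → 10/23 = 0.4348

0.435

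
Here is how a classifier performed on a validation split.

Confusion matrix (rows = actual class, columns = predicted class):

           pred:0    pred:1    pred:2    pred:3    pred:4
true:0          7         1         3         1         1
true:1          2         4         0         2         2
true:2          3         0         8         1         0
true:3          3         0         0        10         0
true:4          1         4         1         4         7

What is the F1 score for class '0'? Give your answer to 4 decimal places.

F1 score = 2·TP/(2·TP+FP+FN).
0: TP=7, FP=2+3+3+1=9, FN=1+3+1+1=6 → 14/29 = 0.48276

0.4828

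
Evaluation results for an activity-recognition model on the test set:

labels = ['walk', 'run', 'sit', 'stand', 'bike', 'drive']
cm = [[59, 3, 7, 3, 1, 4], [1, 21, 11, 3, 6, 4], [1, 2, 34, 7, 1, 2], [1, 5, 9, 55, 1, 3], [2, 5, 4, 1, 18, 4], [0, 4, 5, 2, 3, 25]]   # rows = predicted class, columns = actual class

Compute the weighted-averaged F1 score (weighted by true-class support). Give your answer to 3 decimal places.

Per-class F1 score (2·TP/(2·TP+FP+FN)):
  walk: TP=59, FP=3+7+3+1+4=18, FN=1+1+1+2+0=5 → 118/141 = 0.8369
  run: TP=21, FP=1+11+3+6+4=25, FN=3+2+5+5+4=19 → 42/86 = 0.4884
  sit: TP=34, FP=1+2+7+1+2=13, FN=7+11+9+4+5=36 → 68/117 = 0.5812
  stand: TP=55, FP=1+5+9+1+3=19, FN=3+3+7+1+2=16 → 110/145 = 0.7586
  bike: TP=18, FP=2+5+4+1+4=16, FN=1+6+1+1+3=12 → 36/64 = 0.5625
  drive: TP=25, FP=0+4+5+2+3=14, FN=4+4+2+3+4=17 → 50/81 = 0.6173
Weighted-F1 score = Σ (supportᵢ/N)·F1 scoreᵢ with N=317: (64/317)·0.8369 + (40/317)·0.4884 + (70/317)·0.5812 + (71/317)·0.7586 + (30/317)·0.5625 + (42/317)·0.6173 = 0.664

0.664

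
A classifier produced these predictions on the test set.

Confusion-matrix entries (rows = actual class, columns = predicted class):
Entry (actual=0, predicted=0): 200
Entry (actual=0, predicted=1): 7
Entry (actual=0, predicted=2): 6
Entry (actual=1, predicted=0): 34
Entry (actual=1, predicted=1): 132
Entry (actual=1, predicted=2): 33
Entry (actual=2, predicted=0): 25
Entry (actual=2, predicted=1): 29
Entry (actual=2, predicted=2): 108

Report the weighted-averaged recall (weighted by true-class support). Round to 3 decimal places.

Per-class recall (TP/(TP+FN)):
  0: TP=200, FN=7+6=13 → 200/213 = 0.9390
  1: TP=132, FN=34+33=67 → 132/199 = 0.6633
  2: TP=108, FN=25+29=54 → 108/162 = 0.6667
Weighted-recall = Σ (supportᵢ/N)·recallᵢ with N=574: (213/574)·0.9390 + (199/574)·0.6633 + (162/574)·0.6667 = 0.767

0.767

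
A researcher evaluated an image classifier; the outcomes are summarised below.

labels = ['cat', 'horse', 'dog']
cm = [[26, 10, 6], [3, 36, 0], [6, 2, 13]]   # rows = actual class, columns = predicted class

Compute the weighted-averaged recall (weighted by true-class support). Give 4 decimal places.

Per-class recall (TP/(TP+FN)):
  cat: TP=26, FN=10+6=16 → 26/42 = 0.61905
  horse: TP=36, FN=3+0=3 → 36/39 = 0.92308
  dog: TP=13, FN=6+2=8 → 13/21 = 0.61905
Weighted-recall = Σ (supportᵢ/N)·recallᵢ with N=102: (42/102)·0.61905 + (39/102)·0.92308 + (21/102)·0.61905 = 0.7353

0.7353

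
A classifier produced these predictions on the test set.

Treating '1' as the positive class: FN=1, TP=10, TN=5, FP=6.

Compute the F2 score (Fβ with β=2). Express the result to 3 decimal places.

Fβ = (1+β²)·TP / ((1+β²)·TP + β²·FN + FP), with β²=4
= 5·10 / (5·10 + 4·1 + 6) = 0.833

0.833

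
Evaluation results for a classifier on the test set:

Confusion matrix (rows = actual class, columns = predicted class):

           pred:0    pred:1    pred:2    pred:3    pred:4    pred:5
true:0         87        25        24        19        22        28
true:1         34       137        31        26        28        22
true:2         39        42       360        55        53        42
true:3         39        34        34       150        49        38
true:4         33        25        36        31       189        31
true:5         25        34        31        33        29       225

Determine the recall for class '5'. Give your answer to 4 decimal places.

recall = TP/(TP+FN).
5: TP=225, FN=25+34+31+33+29=152 → 225/377 = 0.59682

0.5968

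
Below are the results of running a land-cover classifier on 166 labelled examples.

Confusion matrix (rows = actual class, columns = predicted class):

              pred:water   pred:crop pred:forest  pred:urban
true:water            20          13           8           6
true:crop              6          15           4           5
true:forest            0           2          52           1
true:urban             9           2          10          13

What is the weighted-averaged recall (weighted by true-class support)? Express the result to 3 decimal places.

0.602

Per-class recall (TP/(TP+FN)):
  water: TP=20, FN=13+8+6=27 → 20/47 = 0.4255
  crop: TP=15, FN=6+4+5=15 → 15/30 = 0.5000
  forest: TP=52, FN=0+2+1=3 → 52/55 = 0.9455
  urban: TP=13, FN=9+2+10=21 → 13/34 = 0.3824
Weighted-recall = Σ (supportᵢ/N)·recallᵢ with N=166: (47/166)·0.4255 + (30/166)·0.5000 + (55/166)·0.9455 + (34/166)·0.3824 = 0.602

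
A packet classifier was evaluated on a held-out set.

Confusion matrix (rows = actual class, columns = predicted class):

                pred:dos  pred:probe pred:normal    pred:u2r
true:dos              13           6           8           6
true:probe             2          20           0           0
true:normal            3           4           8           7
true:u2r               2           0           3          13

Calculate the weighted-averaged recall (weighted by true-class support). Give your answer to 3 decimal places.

0.568

Per-class recall (TP/(TP+FN)):
  dos: TP=13, FN=6+8+6=20 → 13/33 = 0.3939
  probe: TP=20, FN=2+0+0=2 → 20/22 = 0.9091
  normal: TP=8, FN=3+4+7=14 → 8/22 = 0.3636
  u2r: TP=13, FN=2+0+3=5 → 13/18 = 0.7222
Weighted-recall = Σ (supportᵢ/N)·recallᵢ with N=95: (33/95)·0.3939 + (22/95)·0.9091 + (22/95)·0.3636 + (18/95)·0.7222 = 0.568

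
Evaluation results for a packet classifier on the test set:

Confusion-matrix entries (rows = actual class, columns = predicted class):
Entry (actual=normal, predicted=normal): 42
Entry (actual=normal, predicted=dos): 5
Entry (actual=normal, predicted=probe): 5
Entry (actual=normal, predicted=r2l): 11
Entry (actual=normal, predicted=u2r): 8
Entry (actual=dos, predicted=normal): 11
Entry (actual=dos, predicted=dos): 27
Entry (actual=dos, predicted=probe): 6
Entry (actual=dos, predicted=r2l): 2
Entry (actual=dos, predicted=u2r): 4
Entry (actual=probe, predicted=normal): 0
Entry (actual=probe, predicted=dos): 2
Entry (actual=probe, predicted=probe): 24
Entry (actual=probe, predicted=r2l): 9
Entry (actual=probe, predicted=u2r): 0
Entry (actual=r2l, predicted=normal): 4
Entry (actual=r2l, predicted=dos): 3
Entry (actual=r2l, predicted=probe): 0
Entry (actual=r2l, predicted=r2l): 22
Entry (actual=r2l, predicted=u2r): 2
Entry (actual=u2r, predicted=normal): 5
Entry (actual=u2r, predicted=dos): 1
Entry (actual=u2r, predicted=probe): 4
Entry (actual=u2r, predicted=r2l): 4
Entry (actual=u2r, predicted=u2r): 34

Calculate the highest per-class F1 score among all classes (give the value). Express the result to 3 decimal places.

Per-class F1 score (2·TP/(2·TP+FP+FN)):
  normal: TP=42, FP=11+0+4+5=20, FN=5+5+11+8=29 → 84/133 = 0.6316
  dos: TP=27, FP=5+2+3+1=11, FN=11+6+2+4=23 → 54/88 = 0.6136
  probe: TP=24, FP=5+6+0+4=15, FN=0+2+9+0=11 → 48/74 = 0.6486
  r2l: TP=22, FP=11+2+9+4=26, FN=4+3+0+2=9 → 44/79 = 0.5570
  u2r: TP=34, FP=8+4+0+2=14, FN=5+1+4+4=14 → 68/96 = 0.7083
Highest is class 'u2r' with F1 score = 0.708.

0.708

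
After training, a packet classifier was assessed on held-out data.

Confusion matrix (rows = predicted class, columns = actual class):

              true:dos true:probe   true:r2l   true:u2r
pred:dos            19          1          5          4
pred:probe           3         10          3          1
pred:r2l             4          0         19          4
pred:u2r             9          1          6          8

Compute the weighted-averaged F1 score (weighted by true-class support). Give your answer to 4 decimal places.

0.5834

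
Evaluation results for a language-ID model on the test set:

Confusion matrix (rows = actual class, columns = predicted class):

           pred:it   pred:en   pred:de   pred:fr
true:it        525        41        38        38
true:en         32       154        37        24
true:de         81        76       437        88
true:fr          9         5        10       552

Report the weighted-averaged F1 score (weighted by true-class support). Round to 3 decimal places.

0.774

Per-class F1 score (2·TP/(2·TP+FP+FN)):
  it: TP=525, FP=32+81+9=122, FN=41+38+38=117 → 1050/1289 = 0.8146
  en: TP=154, FP=41+76+5=122, FN=32+37+24=93 → 308/523 = 0.5889
  de: TP=437, FP=38+37+10=85, FN=81+76+88=245 → 874/1204 = 0.7259
  fr: TP=552, FP=38+24+88=150, FN=9+5+10=24 → 1104/1278 = 0.8638
Weighted-F1 score = Σ (supportᵢ/N)·F1 scoreᵢ with N=2147: (642/2147)·0.8146 + (247/2147)·0.5889 + (682/2147)·0.7259 + (576/2147)·0.8638 = 0.774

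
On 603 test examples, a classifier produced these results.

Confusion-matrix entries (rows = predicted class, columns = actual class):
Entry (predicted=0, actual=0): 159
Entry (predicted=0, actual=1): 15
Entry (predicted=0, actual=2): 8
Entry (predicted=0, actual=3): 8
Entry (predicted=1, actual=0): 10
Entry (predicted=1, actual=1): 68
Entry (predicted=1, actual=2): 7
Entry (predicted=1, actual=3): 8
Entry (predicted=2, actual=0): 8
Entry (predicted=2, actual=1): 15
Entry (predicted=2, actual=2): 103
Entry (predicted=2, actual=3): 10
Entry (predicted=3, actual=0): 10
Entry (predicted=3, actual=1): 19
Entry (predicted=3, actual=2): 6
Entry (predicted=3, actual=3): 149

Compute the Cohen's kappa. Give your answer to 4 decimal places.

Observed agreement pₒ = trace/N = 479/603 = 0.79436
Expected agreement pₑ = Σ (rowᵢ·colᵢ)/N² = (187·190 + 117·93 + 124·136 + 175·184)/603² = 0.26258
κ = (pₒ − pₑ)/(1 − pₑ) = (0.79436 − 0.26258)/(1 − 0.26258) = 0.7211

0.7211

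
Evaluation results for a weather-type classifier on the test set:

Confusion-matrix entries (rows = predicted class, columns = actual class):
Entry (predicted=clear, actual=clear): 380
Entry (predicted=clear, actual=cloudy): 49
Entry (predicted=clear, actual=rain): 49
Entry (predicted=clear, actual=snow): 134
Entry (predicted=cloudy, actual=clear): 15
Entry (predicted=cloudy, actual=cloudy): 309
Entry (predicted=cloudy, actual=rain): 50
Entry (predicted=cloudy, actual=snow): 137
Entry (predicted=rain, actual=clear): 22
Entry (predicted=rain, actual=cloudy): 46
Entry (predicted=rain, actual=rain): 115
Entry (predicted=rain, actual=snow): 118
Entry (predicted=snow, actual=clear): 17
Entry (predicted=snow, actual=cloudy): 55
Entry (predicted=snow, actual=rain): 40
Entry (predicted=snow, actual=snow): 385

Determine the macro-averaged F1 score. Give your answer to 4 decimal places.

Per-class F1 score (2·TP/(2·TP+FP+FN)):
  clear: TP=380, FP=49+49+134=232, FN=15+22+17=54 → 760/1046 = 0.72658
  cloudy: TP=309, FP=15+50+137=202, FN=49+46+55=150 → 618/970 = 0.63711
  rain: TP=115, FP=22+46+118=186, FN=49+50+40=139 → 230/555 = 0.41441
  snow: TP=385, FP=17+55+40=112, FN=134+137+118=389 → 770/1271 = 0.60582
Macro-F1 score = mean = (0.72658 + 0.63711 + 0.41441 + 0.60582) / 4 = 0.5960

0.5960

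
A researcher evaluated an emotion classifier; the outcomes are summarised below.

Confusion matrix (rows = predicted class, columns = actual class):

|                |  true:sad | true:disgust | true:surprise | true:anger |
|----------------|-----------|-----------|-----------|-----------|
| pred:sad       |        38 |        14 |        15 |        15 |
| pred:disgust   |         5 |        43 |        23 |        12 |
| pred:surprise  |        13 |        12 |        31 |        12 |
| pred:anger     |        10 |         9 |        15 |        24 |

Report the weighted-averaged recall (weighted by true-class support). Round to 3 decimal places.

Per-class recall (TP/(TP+FN)):
  sad: TP=38, FN=5+13+10=28 → 38/66 = 0.5758
  disgust: TP=43, FN=14+12+9=35 → 43/78 = 0.5513
  surprise: TP=31, FN=15+23+15=53 → 31/84 = 0.3690
  anger: TP=24, FN=15+12+12=39 → 24/63 = 0.3810
Weighted-recall = Σ (supportᵢ/N)·recallᵢ with N=291: (66/291)·0.5758 + (78/291)·0.5513 + (84/291)·0.3690 + (63/291)·0.3810 = 0.467

0.467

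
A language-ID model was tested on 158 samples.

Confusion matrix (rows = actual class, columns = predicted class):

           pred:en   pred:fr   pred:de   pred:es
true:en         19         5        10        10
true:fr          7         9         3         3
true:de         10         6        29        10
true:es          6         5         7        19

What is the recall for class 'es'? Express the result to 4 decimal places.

One-vs-rest for 'es': TP = diagonal; FP = other classes predicted 'es'; FN = 'es' predicted as other.
recall = TP/(TP+FN).
es: TP=19, FN=6+5+7=18 → 19/37 = 0.51351

0.5135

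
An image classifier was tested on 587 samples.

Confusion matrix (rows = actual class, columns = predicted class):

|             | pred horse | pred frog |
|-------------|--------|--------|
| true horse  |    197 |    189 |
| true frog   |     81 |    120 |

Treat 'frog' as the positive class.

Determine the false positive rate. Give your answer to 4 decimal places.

0.4896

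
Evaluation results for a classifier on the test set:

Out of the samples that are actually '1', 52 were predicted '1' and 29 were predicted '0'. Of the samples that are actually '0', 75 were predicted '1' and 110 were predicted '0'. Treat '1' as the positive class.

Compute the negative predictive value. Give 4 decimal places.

NPV = TN/(TN+FN) = 110/(110+29) = 0.7914

0.7914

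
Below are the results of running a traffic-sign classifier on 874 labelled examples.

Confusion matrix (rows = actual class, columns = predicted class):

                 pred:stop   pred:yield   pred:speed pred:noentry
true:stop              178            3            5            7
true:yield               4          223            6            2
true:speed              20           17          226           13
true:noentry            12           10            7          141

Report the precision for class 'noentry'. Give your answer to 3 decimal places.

0.865

Take TP from the diagonal, FP from the rest of the 'noentry' prediction marginal, FN from the rest of the 'noentry' actual marginal.
precision = TP/(TP+FP).
noentry: TP=141, FP=7+2+13=22 → 141/163 = 0.8650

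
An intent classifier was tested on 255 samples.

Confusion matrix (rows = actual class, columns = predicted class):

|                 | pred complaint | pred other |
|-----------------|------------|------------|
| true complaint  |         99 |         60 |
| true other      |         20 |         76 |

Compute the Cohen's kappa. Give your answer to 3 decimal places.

Observed agreement pₒ = trace/N = 175/255 = 0.6863
Expected agreement pₑ = Σ (rowᵢ·colᵢ)/N² = (159·119 + 96·136)/255² = 0.4918
κ = (pₒ − pₑ)/(1 − pₑ) = (0.6863 − 0.4918)/(1 − 0.4918) = 0.383

0.383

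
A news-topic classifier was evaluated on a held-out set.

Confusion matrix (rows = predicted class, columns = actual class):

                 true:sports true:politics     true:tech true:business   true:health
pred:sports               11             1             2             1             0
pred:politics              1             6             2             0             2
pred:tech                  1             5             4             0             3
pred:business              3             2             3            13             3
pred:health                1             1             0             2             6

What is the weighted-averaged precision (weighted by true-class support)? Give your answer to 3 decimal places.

Per-class precision (TP/(TP+FP)):
  sports: TP=11, FP=1+2+1+0=4 → 11/15 = 0.7333
  politics: TP=6, FP=1+2+0+2=5 → 6/11 = 0.5455
  tech: TP=4, FP=1+5+0+3=9 → 4/13 = 0.3077
  business: TP=13, FP=3+2+3+3=11 → 13/24 = 0.5417
  health: TP=6, FP=1+1+0+2=4 → 6/10 = 0.6000
Weighted-precision = Σ (supportᵢ/N)·precisionᵢ with N=73: (17/73)·0.7333 + (15/73)·0.5455 + (11/73)·0.3077 + (16/73)·0.5417 + (14/73)·0.6000 = 0.563

0.563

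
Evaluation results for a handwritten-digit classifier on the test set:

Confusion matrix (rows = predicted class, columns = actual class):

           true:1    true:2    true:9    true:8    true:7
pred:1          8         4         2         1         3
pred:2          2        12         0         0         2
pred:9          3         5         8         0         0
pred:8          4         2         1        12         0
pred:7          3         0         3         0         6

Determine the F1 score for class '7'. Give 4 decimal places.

0.5217

Take TP from the diagonal, FP from the rest of the '7' prediction marginal, FN from the rest of the '7' actual marginal.
F1 score = 2·TP/(2·TP+FP+FN).
7: TP=6, FP=3+0+3+0=6, FN=3+2+0+0=5 → 12/23 = 0.52174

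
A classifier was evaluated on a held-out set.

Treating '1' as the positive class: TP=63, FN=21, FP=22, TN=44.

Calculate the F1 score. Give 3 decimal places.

Precision = TP/(TP+FP) = 63/85 = 0.7412
Recall = TP/(TP+FN) = 63/84 = 0.7500
F1 = 2·TP/(2·TP+FP+FN) = 126/169 = 0.746

0.746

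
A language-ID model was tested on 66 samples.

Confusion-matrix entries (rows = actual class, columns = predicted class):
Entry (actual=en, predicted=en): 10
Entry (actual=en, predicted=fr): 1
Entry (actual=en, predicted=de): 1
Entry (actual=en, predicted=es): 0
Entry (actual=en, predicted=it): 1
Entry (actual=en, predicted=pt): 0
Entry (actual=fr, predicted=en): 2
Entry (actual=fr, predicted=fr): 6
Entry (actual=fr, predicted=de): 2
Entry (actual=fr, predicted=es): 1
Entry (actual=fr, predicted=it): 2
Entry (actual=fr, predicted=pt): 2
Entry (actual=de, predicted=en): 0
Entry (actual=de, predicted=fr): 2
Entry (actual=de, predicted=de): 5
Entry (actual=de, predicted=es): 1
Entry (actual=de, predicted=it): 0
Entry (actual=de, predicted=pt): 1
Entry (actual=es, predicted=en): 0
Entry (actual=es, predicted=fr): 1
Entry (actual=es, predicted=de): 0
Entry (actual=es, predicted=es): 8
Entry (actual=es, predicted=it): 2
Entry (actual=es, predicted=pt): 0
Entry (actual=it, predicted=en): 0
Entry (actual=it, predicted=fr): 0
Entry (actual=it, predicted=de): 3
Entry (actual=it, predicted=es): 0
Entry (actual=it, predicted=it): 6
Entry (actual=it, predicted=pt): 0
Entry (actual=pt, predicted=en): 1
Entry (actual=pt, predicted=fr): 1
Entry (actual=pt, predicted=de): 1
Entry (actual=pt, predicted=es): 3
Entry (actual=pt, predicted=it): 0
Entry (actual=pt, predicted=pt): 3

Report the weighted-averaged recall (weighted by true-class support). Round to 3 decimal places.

Per-class recall (TP/(TP+FN)):
  en: TP=10, FN=1+1+0+1+0=3 → 10/13 = 0.7692
  fr: TP=6, FN=2+2+1+2+2=9 → 6/15 = 0.4000
  de: TP=5, FN=0+2+1+0+1=4 → 5/9 = 0.5556
  es: TP=8, FN=0+1+0+2+0=3 → 8/11 = 0.7273
  it: TP=6, FN=0+0+3+0+0=3 → 6/9 = 0.6667
  pt: TP=3, FN=1+1+1+3+0=6 → 3/9 = 0.3333
Weighted-recall = Σ (supportᵢ/N)·recallᵢ with N=66: (13/66)·0.7692 + (15/66)·0.4000 + (9/66)·0.5556 + (11/66)·0.7273 + (9/66)·0.6667 + (9/66)·0.3333 = 0.576

0.576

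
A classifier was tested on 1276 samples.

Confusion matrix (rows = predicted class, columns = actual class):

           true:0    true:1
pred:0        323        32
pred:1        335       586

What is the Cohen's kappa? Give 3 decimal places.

0.433

Observed agreement pₒ = trace/N = 909/1276 = 0.7124
Expected agreement pₑ = Σ (rowᵢ·colᵢ)/N² = (658·355 + 618·921)/1276² = 0.4930
κ = (pₒ − pₑ)/(1 − pₑ) = (0.7124 − 0.4930)/(1 − 0.4930) = 0.433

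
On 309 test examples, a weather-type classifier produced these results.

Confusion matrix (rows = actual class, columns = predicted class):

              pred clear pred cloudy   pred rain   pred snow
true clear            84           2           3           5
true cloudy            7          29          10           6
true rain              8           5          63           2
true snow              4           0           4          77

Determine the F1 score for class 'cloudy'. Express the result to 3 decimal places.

One-vs-rest for 'cloudy': TP = diagonal; FP = other classes predicted 'cloudy'; FN = 'cloudy' predicted as other.
F1 score = 2·TP/(2·TP+FP+FN).
cloudy: TP=29, FP=2+5+0=7, FN=7+10+6=23 → 58/88 = 0.6591

0.659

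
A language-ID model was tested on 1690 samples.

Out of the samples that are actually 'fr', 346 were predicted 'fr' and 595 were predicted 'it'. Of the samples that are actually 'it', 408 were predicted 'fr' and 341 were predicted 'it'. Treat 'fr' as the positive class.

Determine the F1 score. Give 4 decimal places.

0.4083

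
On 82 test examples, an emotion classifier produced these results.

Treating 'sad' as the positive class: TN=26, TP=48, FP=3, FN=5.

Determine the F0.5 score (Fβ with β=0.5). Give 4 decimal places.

Fβ = (1+β²)·TP / ((1+β²)·TP + β²·FN + FP), with β²=1/4
= 1.25·48 / (1.25·48 + 0.25·5 + 3) = 0.9339

0.9339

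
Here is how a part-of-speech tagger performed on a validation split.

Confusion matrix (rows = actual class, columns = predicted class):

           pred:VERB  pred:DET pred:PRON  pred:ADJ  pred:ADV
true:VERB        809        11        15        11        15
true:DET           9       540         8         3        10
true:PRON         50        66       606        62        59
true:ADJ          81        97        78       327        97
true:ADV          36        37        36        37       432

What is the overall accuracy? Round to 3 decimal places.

0.768

Accuracy = trace / total = (809+540+606+327+432=2714) / 3532 = 2714/3532 = 0.768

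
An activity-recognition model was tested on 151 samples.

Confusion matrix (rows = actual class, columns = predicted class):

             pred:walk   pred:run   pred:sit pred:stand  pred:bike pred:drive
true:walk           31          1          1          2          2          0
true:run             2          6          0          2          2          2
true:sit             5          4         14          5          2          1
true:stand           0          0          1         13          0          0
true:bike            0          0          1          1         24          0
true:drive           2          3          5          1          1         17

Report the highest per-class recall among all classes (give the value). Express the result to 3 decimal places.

0.929

Per-class recall (TP/(TP+FN)):
  walk: TP=31, FN=1+1+2+2+0=6 → 31/37 = 0.8378
  run: TP=6, FN=2+0+2+2+2=8 → 6/14 = 0.4286
  sit: TP=14, FN=5+4+5+2+1=17 → 14/31 = 0.4516
  stand: TP=13, FN=0+0+1+0+0=1 → 13/14 = 0.9286
  bike: TP=24, FN=0+0+1+1+0=2 → 24/26 = 0.9231
  drive: TP=17, FN=2+3+5+1+1=12 → 17/29 = 0.5862
Highest is class 'stand' with recall = 0.929.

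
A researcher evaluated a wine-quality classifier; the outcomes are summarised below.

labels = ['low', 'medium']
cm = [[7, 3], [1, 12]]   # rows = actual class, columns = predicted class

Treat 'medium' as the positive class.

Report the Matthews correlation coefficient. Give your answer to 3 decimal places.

0.649

MCC = (TP·TN − FP·FN) / √((TP+FP)(TP+FN)(TN+FP)(TN+FN))
Numerator = 12·7 − 3·1 = 81
Denominator = √(15·13·10·8) = √15600 = 124.9000
MCC = 81 / 124.9000 = 0.649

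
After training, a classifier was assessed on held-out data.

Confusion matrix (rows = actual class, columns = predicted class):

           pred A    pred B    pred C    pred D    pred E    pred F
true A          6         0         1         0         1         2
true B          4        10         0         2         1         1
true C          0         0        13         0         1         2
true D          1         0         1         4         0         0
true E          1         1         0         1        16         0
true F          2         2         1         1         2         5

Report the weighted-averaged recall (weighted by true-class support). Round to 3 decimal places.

0.659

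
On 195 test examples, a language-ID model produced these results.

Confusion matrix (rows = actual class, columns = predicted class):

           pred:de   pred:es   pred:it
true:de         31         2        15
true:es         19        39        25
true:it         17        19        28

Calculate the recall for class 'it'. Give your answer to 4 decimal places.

0.4375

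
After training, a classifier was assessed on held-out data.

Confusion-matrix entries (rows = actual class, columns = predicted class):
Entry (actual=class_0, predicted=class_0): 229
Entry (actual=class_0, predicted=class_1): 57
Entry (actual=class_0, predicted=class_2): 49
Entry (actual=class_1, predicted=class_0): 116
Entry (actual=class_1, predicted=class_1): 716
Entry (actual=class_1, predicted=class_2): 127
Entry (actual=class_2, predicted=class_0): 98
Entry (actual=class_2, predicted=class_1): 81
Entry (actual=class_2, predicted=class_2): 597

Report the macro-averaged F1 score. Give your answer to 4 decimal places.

Per-class F1 score (2·TP/(2·TP+FP+FN)):
  class_0: TP=229, FP=116+98=214, FN=57+49=106 → 458/778 = 0.58869
  class_1: TP=716, FP=57+81=138, FN=116+127=243 → 1432/1813 = 0.78985
  class_2: TP=597, FP=49+127=176, FN=98+81=179 → 1194/1549 = 0.77082
Macro-F1 score = mean = (0.58869 + 0.78985 + 0.77082) / 3 = 0.7165

0.7165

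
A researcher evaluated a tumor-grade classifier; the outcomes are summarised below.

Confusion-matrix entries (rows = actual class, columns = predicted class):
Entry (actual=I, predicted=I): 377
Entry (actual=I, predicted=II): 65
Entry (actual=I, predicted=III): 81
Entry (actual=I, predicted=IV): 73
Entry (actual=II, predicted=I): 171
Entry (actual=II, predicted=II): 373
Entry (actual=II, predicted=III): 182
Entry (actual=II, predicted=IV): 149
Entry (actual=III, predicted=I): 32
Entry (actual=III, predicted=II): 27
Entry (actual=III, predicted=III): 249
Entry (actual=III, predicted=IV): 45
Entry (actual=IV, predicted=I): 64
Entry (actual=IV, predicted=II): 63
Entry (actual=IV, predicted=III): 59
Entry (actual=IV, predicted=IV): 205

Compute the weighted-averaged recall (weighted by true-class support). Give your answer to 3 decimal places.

Per-class recall (TP/(TP+FN)):
  I: TP=377, FN=65+81+73=219 → 377/596 = 0.6326
  II: TP=373, FN=171+182+149=502 → 373/875 = 0.4263
  III: TP=249, FN=32+27+45=104 → 249/353 = 0.7054
  IV: TP=205, FN=64+63+59=186 → 205/391 = 0.5243
Weighted-recall = Σ (supportᵢ/N)·recallᵢ with N=2215: (596/2215)·0.6326 + (875/2215)·0.4263 + (353/2215)·0.7054 + (391/2215)·0.5243 = 0.544

0.544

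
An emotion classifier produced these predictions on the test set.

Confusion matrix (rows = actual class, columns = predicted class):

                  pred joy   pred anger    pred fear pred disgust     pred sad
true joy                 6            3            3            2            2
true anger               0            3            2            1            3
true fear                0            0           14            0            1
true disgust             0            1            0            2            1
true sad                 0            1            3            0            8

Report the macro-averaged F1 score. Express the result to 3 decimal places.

Per-class F1 score (2·TP/(2·TP+FP+FN)):
  joy: TP=6, FP=0+0+0+0=0, FN=3+3+2+2=10 → 12/22 = 0.5455
  anger: TP=3, FP=3+0+1+1=5, FN=0+2+1+3=6 → 6/17 = 0.3529
  fear: TP=14, FP=3+2+0+3=8, FN=0+0+0+1=1 → 28/37 = 0.7568
  disgust: TP=2, FP=2+1+0+0=3, FN=0+1+0+1=2 → 4/9 = 0.4444
  sad: TP=8, FP=2+3+1+1=7, FN=0+1+3+0=4 → 16/27 = 0.5926
Macro-F1 score = mean = (0.5455 + 0.3529 + 0.7568 + 0.4444 + 0.5926) / 5 = 0.538

0.538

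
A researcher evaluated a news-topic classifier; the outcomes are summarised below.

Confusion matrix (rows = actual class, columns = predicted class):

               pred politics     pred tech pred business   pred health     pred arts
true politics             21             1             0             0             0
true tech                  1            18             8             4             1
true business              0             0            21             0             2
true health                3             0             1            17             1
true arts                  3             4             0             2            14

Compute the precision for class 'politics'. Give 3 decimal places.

0.750

Treat 'politics' as positive and all other classes as negative.
precision = TP/(TP+FP).
politics: TP=21, FP=1+0+3+3=7 → 21/28 = 0.7500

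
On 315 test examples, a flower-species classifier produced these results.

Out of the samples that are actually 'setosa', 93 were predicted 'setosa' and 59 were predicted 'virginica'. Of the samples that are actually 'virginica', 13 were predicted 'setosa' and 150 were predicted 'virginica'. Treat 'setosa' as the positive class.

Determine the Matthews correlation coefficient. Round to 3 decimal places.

MCC = (TP·TN − FP·FN) / √((TP+FP)(TP+FN)(TN+FP)(TN+FN))
Numerator = 93·150 − 13·59 = 13183
Denominator = √(106·152·163·209) = √548887504 = 23428.3483
MCC = 13183 / 23428.3483 = 0.563

0.563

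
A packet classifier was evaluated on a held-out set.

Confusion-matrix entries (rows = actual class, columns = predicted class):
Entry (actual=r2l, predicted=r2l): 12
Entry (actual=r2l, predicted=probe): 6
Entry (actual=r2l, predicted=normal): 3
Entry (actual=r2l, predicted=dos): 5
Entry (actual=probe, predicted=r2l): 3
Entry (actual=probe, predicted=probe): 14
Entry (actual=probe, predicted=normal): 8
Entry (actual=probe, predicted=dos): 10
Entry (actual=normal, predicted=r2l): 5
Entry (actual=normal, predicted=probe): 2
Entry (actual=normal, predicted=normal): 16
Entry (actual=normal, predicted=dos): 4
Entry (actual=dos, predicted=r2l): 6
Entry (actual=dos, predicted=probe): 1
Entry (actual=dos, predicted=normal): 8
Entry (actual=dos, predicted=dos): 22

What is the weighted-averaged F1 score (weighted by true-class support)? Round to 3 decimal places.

0.510

Per-class F1 score (2·TP/(2·TP+FP+FN)):
  r2l: TP=12, FP=3+5+6=14, FN=6+3+5=14 → 24/52 = 0.4615
  probe: TP=14, FP=6+2+1=9, FN=3+8+10=21 → 28/58 = 0.4828
  normal: TP=16, FP=3+8+8=19, FN=5+2+4=11 → 32/62 = 0.5161
  dos: TP=22, FP=5+10+4=19, FN=6+1+8=15 → 44/78 = 0.5641
Weighted-F1 score = Σ (supportᵢ/N)·F1 scoreᵢ with N=125: (26/125)·0.4615 + (35/125)·0.4828 + (27/125)·0.5161 + (37/125)·0.5641 = 0.510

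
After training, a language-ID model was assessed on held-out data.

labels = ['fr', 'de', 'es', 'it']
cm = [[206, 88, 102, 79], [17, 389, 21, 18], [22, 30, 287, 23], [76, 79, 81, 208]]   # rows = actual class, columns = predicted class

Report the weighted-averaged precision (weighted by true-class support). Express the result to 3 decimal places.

Per-class precision (TP/(TP+FP)):
  fr: TP=206, FP=17+22+76=115 → 206/321 = 0.6417
  de: TP=389, FP=88+30+79=197 → 389/586 = 0.6638
  es: TP=287, FP=102+21+81=204 → 287/491 = 0.5845
  it: TP=208, FP=79+18+23=120 → 208/328 = 0.6341
Weighted-precision = Σ (supportᵢ/N)·precisionᵢ with N=1726: (475/1726)·0.6417 + (445/1726)·0.6638 + (362/1726)·0.5845 + (444/1726)·0.6341 = 0.633

0.633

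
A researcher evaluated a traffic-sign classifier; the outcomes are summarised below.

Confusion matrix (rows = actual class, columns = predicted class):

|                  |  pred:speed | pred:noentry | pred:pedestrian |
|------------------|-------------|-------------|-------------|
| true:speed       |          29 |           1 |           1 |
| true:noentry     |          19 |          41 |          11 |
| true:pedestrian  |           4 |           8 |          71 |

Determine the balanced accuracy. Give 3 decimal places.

0.789

Balanced accuracy = mean of per-class recall.
  speed: recall = 29/31 = 0.9355
  noentry: recall = 41/71 = 0.5775
  pedestrian: recall = 71/83 = 0.8554
Mean = (0.9355 + 0.5775 + 0.8554) / 3 = 0.789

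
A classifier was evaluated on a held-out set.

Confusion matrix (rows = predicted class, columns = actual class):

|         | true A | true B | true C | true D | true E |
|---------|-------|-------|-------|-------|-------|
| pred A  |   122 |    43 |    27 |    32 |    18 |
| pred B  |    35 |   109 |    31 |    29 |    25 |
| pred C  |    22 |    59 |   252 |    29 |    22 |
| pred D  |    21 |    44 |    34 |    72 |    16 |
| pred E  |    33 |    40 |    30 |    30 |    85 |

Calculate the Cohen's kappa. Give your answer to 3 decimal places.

0.374

Observed agreement pₒ = trace/N = 640/1260 = 0.5079
Expected agreement pₑ = Σ (rowᵢ·colᵢ)/N² = (233·242 + 295·229 + 374·384 + 192·187 + 166·218)/1260² = 0.2139
κ = (pₒ − pₑ)/(1 − pₑ) = (0.5079 − 0.2139)/(1 − 0.2139) = 0.374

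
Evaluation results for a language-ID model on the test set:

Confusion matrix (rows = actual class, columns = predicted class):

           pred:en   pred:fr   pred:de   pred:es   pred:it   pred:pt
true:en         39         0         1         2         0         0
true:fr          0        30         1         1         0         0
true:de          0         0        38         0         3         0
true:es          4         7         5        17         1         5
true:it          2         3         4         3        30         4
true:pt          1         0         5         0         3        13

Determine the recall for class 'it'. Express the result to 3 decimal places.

0.652

One-vs-rest for 'it': TP = diagonal; FP = other classes predicted 'it'; FN = 'it' predicted as other.
recall = TP/(TP+FN).
it: TP=30, FN=2+3+4+3+4=16 → 30/46 = 0.6522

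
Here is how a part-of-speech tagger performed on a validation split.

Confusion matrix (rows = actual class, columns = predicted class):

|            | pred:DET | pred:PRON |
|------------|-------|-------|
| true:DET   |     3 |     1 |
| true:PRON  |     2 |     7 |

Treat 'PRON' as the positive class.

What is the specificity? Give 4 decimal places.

Specificity = TN/(TN+FP) = 3/(3+1) = 0.7500

0.7500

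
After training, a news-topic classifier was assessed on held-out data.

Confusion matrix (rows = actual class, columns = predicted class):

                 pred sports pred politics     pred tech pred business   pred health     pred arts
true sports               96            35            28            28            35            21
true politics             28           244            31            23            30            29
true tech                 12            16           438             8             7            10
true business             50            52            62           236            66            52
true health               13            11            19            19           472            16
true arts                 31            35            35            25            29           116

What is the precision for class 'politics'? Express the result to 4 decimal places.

Treat 'politics' as positive and all other classes as negative.
precision = TP/(TP+FP).
politics: TP=244, FP=35+16+52+11+35=149 → 244/393 = 0.62087

0.6209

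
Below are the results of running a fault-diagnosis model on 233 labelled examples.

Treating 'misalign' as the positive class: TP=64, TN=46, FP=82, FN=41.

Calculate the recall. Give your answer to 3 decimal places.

0.610

Recall = TP/(TP+FN) = 64/(64+41) = 64/105 = 0.610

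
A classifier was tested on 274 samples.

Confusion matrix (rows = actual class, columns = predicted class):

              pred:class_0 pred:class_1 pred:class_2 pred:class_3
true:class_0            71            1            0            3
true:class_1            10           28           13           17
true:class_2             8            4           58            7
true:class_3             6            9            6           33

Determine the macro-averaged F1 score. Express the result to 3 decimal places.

0.669

Per-class F1 score (2·TP/(2·TP+FP+FN)):
  class_0: TP=71, FP=10+8+6=24, FN=1+0+3=4 → 142/170 = 0.8353
  class_1: TP=28, FP=1+4+9=14, FN=10+13+17=40 → 56/110 = 0.5091
  class_2: TP=58, FP=0+13+6=19, FN=8+4+7=19 → 116/154 = 0.7532
  class_3: TP=33, FP=3+17+7=27, FN=6+9+6=21 → 66/114 = 0.5789
Macro-F1 score = mean = (0.8353 + 0.5091 + 0.7532 + 0.5789) / 4 = 0.669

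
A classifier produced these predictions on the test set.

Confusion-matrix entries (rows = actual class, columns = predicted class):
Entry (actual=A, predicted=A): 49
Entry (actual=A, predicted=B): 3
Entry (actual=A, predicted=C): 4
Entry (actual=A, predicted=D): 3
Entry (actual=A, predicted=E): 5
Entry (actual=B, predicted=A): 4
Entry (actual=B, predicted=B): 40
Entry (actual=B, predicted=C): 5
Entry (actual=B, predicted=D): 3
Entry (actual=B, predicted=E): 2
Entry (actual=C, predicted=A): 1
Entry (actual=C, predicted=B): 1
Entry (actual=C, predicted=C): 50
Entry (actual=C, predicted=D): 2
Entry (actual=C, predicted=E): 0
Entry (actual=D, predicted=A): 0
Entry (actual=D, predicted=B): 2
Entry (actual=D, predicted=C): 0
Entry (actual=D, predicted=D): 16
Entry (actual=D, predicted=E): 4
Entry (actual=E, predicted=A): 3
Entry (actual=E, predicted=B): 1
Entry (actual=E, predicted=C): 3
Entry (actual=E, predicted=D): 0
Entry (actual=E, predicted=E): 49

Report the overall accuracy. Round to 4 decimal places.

0.8160

Accuracy = trace / total = (49+40+50+16+49=204) / 250 = 204/250 = 0.8160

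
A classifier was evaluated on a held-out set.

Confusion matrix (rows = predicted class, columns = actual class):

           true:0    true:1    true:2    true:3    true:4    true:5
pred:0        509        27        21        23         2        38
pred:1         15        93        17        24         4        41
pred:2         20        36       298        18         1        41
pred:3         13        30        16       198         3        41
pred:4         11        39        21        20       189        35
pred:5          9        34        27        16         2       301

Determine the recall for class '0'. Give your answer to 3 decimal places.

0.882

Take TP from the diagonal, FP from the rest of the '0' prediction marginal, FN from the rest of the '0' actual marginal.
recall = TP/(TP+FN).
0: TP=509, FN=15+20+13+11+9=68 → 509/577 = 0.8821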